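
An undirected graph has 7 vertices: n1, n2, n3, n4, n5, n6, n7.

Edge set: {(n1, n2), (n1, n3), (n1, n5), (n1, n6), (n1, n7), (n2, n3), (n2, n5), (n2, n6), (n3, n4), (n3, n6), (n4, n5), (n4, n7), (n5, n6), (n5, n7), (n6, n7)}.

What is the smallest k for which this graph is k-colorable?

n1, n2, n5, n6 are pairwise adjacent (a clique of size 4), so at least 4 colors are needed.
4 colors suffice: n1=2, n2=4, n3=1, n4=2, n5=1, n6=3, n7=4. No two adjacent vertices share a color.

4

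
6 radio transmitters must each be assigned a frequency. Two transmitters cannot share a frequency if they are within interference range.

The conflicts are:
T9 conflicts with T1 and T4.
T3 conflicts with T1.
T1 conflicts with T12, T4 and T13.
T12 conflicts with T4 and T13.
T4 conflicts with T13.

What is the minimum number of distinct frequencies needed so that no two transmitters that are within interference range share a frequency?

T1, T12, T4, T13 are mutually in conflict, so at least 4 frequencies are needed.
4 frequencies suffice: frequency 1 → {T1}; frequency 2 → {T3, T4}; frequency 3 → {T9, T12}; frequency 4 → {T13}. Each listed conflict is separated.

4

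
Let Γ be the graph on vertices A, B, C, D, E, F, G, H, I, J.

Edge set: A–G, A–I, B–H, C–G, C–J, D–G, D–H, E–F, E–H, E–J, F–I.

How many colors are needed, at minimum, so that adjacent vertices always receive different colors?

3

The cycle G-D-H-E-F-I-A-G has odd length 7, so it cannot be 2-colored; at least 3 colors are needed.
3 colors suffice: A=blue, B=red, C=blue, D=green, E=red, F=blue, G=red, H=blue, I=red, J=green. No two adjacent vertices share a color.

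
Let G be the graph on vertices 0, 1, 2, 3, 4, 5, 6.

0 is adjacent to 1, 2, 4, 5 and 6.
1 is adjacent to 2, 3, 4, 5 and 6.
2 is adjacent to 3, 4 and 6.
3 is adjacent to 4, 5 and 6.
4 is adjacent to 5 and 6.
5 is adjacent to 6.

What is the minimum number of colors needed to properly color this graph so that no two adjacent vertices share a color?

0, 1, 4, 5, 6 are pairwise adjacent (a clique of size 5), so at least 5 colors are needed.
One proper 5-coloring: 0=d, 1=c, 2=e, 3=d, 4=b, 5=e, 6=a. Every edge joins two different colors.

5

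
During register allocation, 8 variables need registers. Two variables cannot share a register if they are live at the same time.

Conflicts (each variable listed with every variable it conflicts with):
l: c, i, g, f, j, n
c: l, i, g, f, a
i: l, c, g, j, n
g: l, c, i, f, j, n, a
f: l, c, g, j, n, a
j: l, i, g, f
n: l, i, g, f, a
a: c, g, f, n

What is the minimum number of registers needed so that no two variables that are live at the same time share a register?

4

l, g, f, j are mutually in conflict, so at least 4 registers are needed.
Using 4 registers: l=3, c=4, i=2, g=1, f=2, j=4, n=4, a=3. No two conflicting variables share a register.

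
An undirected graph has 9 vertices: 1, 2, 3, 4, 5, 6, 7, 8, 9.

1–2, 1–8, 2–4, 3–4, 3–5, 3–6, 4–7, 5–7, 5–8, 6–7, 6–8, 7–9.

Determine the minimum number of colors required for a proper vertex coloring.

5 and 7 are adjacent, so at least 2 colors are needed.
One proper 2-coloring: 1=blue, 2=red, 3=red, 4=blue, 5=blue, 6=blue, 7=red, 8=red, 9=blue. No two adjacent vertices share a color.

2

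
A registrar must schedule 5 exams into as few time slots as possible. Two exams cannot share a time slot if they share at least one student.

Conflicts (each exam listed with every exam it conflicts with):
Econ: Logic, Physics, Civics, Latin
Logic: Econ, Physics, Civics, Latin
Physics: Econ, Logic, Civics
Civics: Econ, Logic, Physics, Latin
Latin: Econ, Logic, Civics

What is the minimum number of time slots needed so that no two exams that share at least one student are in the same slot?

4

Econ, Logic, Civics, Latin pairwise conflict, so at least 4 time slots are needed.
4 time slots suffice: time slot 1 → {Econ}; time slot 2 → {Civics}; time slot 3 → {Logic}; time slot 4 → {Physics, Latin}. No two conflicting exams share a time slot.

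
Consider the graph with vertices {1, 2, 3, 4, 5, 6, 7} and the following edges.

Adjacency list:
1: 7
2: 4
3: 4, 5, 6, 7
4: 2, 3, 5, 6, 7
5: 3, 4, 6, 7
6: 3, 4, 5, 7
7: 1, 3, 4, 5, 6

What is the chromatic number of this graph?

5

3, 4, 5, 6, 7 are mutually adjacent (a clique of size 5), so at least 5 colors are needed.
5 colors suffice: color red → {1, 4}; color blue → {2, 7}; color green → {3}; color yellow → {6}; color purple → {5}. Each edge has distinct colors on its endpoints.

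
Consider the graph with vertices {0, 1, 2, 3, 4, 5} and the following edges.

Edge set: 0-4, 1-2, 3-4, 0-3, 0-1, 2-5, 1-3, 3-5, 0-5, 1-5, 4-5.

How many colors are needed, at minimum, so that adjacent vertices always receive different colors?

0, 3, 4, 5 form a clique, so at least 4 colors are needed.
One proper 4-coloring: 0=d, 1=c, 2=b, 3=b, 4=c, 5=a. No two adjacent vertices share a color.

4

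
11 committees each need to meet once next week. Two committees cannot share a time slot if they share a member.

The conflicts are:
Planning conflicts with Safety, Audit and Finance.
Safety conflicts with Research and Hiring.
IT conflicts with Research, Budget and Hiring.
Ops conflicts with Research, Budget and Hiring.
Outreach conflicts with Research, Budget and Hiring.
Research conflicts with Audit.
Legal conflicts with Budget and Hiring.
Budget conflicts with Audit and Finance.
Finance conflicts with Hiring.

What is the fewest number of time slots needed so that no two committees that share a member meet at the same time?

Planning and Audit conflict, so at least 2 time slots are needed.
A valid assignment using 2 time slots: Planning=1, Safety=2, IT=2, Ops=2, Outreach=2, Research=1, Legal=2, Budget=1, Audit=2, Finance=2, Hiring=1. Each listed conflict is separated.

2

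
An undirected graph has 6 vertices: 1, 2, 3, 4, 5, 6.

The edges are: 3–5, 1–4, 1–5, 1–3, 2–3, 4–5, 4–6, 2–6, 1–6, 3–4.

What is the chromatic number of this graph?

4

1, 3, 4, 5 are mutually adjacent (a clique of size 4), so at least 4 colors are needed.
4 colors suffice: color a → {3, 6}; color b → {2, 4}; color c → {1}; color d → {5}. Each edge has distinct colors on its endpoints.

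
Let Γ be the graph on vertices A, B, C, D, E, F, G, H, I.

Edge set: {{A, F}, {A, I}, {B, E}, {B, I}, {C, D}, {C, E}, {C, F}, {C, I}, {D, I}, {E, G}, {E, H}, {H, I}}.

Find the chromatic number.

3

C, D, I form a triangle, so at least 3 colors are needed.
3 colors suffice: color 1 → {E, F, I}; color 2 → {A, B, C, G, H}; color 3 → {D}. Every edge joins two different colors.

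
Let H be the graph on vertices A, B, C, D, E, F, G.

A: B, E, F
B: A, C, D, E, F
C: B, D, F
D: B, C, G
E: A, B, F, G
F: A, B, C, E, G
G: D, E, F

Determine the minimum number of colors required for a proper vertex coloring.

4

A, B, E, F are mutually adjacent (a clique of size 4), so at least 4 colors are needed.
4 colors suffice: color 1 → {B, G}; color 2 → {D, F}; color 3 → {C, E}; color 4 → {A}. No two adjacent vertices share a color.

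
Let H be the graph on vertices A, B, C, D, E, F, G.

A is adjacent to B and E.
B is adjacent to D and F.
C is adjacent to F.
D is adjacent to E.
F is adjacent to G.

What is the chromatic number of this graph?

C and F are adjacent, so at least 2 colors are needed.
2 colors suffice: A=red, B=blue, C=blue, D=red, E=blue, F=red, G=blue. Every edge joins two different colors.

2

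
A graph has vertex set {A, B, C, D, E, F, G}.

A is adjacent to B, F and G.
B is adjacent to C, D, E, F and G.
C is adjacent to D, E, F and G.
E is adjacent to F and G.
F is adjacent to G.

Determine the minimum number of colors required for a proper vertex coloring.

5

B, C, E, F, G are pairwise adjacent (a clique of size 5), so at least 5 colors are needed.
5 colors suffice: color 1 → {B}; color 2 → {A, C}; color 3 → {D, F}; color 4 → {G}; color 5 → {E}. Every edge joins two different colors.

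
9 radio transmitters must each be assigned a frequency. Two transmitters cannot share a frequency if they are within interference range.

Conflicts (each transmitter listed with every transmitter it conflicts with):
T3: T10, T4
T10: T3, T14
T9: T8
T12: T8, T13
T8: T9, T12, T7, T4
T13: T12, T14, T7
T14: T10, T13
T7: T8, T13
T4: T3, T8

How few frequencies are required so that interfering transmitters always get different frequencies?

3

The cycle T12-T13-T14-T10-T3-T4-T8-T12 has odd length 7, so it cannot be 2-colored; at least 3 frequencies are needed.
3 frequencies suffice: T3=3, T10=1, T9=2, T12=2, T8=1, T13=1, T14=2, T7=2, T4=2. No two conflicting transmitters share a frequency.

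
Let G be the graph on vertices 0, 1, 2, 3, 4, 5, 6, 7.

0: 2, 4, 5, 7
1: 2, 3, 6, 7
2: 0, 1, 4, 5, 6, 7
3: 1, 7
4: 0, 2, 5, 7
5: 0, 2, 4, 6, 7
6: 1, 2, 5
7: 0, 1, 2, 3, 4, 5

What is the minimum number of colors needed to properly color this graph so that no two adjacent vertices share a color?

5

0, 2, 4, 5, 7 are mutually adjacent (a clique of size 5), so at least 5 colors are needed.
5 colors suffice: 0=yellow, 1=green, 2=red, 3=red, 4=purple, 5=green, 6=blue, 7=blue. Each edge has distinct colors on its endpoints.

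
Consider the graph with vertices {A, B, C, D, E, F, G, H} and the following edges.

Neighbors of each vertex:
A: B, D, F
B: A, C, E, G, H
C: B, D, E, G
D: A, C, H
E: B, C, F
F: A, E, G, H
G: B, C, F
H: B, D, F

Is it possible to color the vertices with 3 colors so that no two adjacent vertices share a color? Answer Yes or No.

The chromatic number is 3. B, C, E form a triangle, so at least 3 colors are needed.
A valid assignment using 3 colors: A=blue, B=red, C=blue, D=red, E=green, F=red, G=green, H=blue.
That is already a proper 3-coloring.

Yes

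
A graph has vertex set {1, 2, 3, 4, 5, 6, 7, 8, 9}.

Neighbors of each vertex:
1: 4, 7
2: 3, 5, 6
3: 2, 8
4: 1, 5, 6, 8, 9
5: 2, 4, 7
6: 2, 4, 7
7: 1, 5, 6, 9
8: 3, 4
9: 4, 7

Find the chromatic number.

3

The cycle 4-5-2-3-8-4 has odd length 5, so it cannot be 2-colored; at least 3 colors are needed.
A valid assignment using 3 colors: 1=b, 2=a, 3=c, 4=a, 5=b, 6=b, 7=a, 8=b, 9=b. Each edge has distinct colors on its endpoints.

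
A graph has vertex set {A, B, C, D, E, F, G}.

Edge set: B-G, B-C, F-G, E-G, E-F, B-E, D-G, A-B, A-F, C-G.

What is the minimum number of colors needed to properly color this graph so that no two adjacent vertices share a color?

3

E, F, G form a triangle, so at least 3 colors are needed.
3 colors suffice: color 1 → {A, G}; color 2 → {B, D, F}; color 3 → {C, E}. Every edge joins two different colors.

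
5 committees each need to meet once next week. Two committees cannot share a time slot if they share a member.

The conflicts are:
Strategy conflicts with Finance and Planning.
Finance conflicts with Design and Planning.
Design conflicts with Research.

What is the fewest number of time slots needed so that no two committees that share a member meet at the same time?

Strategy, Finance, Planning all conflict with each other, so at least 3 time slots are needed.
3 time slots suffice: time slot 1 → {Finance, Research}; time slot 2 → {Strategy, Design}; time slot 3 → {Planning}. Each listed conflict is separated.

3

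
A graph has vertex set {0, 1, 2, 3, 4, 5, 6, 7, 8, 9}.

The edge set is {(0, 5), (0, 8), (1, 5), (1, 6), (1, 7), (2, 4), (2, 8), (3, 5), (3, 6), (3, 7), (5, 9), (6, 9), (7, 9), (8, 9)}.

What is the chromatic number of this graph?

2

1 and 5 are adjacent, so at least 2 colors are needed.
A valid assignment using 2 colors: 0=b, 1=b, 2=b, 3=b, 4=a, 5=a, 6=a, 7=a, 8=a, 9=b. Every edge joins two different colors.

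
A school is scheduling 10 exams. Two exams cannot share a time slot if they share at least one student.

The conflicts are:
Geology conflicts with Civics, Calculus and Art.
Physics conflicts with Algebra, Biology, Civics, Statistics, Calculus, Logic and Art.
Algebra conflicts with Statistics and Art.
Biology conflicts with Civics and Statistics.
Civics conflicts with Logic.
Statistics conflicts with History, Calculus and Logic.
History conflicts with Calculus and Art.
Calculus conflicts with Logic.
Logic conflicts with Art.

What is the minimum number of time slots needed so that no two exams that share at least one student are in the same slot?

Physics, Statistics, Calculus, Logic all conflict with each other, so at least 4 time slots are needed.
A valid assignment using 4 time slots: Geology=1, Physics=1, Algebra=3, Biology=3, Civics=2, Statistics=2, History=1, Calculus=3, Logic=4, Art=2. Every pair that conflicts lands in different time slots.

4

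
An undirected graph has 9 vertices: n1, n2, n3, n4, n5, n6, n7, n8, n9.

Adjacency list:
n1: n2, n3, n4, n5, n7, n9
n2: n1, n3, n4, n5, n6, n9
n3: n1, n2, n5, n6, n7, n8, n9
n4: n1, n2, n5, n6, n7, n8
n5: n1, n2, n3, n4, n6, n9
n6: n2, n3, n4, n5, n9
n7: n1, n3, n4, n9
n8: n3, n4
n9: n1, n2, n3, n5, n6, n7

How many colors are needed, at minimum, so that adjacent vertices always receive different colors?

n1, n2, n3, n5, n9 are pairwise adjacent (a clique of size 5), so at least 5 colors are needed.
5 colors suffice: color red → {n3, n4}; color blue → {n8, n9}; color green → {n1, n6}; color yellow → {n2, n7}; color purple → {n5}. Each edge has distinct colors on its endpoints.

5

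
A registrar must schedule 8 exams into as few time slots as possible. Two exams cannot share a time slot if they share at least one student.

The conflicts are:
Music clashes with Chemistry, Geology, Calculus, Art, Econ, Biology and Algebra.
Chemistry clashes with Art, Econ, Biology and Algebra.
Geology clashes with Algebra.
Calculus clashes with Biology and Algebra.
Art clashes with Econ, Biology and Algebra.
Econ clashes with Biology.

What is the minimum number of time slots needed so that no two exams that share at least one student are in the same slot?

Music, Chemistry, Art, Econ, Biology all conflict with each other, so at least 5 time slots are needed.
5 time slots suffice: time slot 1 → {Music}; time slot 2 → {Biology, Algebra}; time slot 3 → {Geology, Calculus, Art}; time slot 4 → {Chemistry}; time slot 5 → {Econ}. Each listed conflict is separated.

5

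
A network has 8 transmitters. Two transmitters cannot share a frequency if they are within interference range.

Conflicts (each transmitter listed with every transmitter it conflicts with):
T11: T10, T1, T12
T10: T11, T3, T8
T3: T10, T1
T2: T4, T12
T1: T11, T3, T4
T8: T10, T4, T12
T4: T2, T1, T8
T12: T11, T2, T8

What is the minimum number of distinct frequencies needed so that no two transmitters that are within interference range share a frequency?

3

The cycle T1-T4-T8-T10-T11-T1 has odd length 5, so it cannot be 2-colored; at least 3 frequencies are needed.
3 frequencies suffice: frequency 1 → {T11, T3, T2, T8}; frequency 2 → {T10, T4, T12}; frequency 3 → {T1}. Every pair that conflicts lands in different frequencies.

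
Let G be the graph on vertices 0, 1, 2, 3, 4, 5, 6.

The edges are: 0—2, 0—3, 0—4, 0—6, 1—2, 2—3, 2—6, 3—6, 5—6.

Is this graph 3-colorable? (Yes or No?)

0, 2, 3, 6 are pairwise adjacent (a clique of size 4), so at least 4 colors are needed.
So 3 colors are not enough.

No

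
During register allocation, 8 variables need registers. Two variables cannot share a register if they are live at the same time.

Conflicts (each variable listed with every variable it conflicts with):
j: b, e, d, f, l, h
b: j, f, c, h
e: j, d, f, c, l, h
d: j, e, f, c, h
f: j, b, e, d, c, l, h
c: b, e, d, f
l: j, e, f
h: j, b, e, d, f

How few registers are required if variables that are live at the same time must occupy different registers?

j, e, d, f, h all conflict with each other, so at least 5 registers are needed.
A valid assignment using 5 registers: j=2, b=3, e=3, d=5, f=1, c=2, l=4, h=4. Every pair that conflicts lands in different registers.

5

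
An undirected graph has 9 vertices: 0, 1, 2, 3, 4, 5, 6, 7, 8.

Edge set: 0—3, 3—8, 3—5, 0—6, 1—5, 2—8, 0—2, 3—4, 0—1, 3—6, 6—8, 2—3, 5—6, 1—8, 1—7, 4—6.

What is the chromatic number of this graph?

3, 4, 6 form a triangle, so at least 3 colors are needed.
One proper 3-coloring: 0=green, 1=red, 2=blue, 3=red, 4=green, 5=green, 6=blue, 7=blue, 8=green. No two adjacent vertices share a color.

3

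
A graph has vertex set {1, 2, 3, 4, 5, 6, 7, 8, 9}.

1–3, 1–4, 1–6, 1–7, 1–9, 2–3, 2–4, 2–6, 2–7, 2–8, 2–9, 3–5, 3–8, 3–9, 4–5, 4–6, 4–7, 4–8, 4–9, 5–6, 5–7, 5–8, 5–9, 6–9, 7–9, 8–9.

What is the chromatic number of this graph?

4

2, 3, 8, 9 form a clique, so at least 4 colors are needed.
4 colors suffice: color a → {9}; color b → {3, 4}; color c → {1, 2, 5}; color d → {6, 7, 8}. Each edge has distinct colors on its endpoints.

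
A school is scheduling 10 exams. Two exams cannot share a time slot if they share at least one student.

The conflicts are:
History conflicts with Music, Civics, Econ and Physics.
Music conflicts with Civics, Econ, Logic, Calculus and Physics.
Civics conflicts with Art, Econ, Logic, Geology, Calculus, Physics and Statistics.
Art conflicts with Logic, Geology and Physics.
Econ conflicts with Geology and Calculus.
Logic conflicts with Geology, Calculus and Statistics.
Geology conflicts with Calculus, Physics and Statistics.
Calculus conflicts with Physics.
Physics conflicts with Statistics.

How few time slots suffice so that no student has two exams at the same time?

History, Music, Civics, Econ are mutually in conflict, so at least 4 time slots are needed.
A valid assignment using 4 time slots: History=4, Music=2, Civics=1, Art=4, Econ=3, Logic=3, Geology=2, Calculus=4, Physics=3, Statistics=4. Each listed conflict is separated.

4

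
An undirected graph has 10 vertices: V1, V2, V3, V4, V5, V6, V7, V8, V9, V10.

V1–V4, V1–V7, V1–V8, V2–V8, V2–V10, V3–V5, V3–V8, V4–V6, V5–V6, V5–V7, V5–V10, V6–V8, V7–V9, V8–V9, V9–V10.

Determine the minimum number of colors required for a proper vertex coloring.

The cycle V9-V8-V6-V5-V10-V9 has odd length 5, so it cannot be 2-colored; at least 3 colors are needed.
A valid assignment using 3 colors: V1=2, V2=2, V3=2, V4=1, V5=1, V6=2, V7=3, V8=1, V9=2, V10=3. Every edge joins two different colors.

3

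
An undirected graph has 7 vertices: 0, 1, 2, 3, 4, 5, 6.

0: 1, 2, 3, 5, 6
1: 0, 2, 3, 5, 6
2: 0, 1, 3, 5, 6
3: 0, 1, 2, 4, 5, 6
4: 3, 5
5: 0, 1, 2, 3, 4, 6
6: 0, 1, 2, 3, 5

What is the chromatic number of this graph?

0, 1, 2, 3, 5, 6 form a clique, so at least 6 colors are needed.
6 colors suffice: color red → {3}; color blue → {5}; color green → {0, 4}; color yellow → {2}; color purple → {6}; color orange → {1}. No two adjacent vertices share a color.

6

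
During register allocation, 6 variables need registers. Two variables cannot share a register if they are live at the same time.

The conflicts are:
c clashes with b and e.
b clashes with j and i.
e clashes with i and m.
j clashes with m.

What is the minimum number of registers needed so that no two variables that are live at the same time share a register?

3

The cycle c-b-j-m-e-c has odd length 5, so it cannot be 2-colored; at least 3 registers are needed.
A valid assignment using 3 registers: c=2, b=1, e=1, j=2, i=2, m=3. Each listed conflict is separated.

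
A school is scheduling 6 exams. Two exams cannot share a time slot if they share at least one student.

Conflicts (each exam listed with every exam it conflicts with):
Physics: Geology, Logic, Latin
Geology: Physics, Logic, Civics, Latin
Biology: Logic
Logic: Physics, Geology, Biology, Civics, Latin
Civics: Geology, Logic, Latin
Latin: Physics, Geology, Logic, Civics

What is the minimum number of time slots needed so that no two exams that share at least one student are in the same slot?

Geology, Logic, Civics, Latin pairwise conflict, so at least 4 time slots are needed.
4 time slots suffice: time slot 1 → {Logic}; time slot 2 → {Biology, Latin}; time slot 3 → {Geology}; time slot 4 → {Physics, Civics}. Each listed conflict is separated.

4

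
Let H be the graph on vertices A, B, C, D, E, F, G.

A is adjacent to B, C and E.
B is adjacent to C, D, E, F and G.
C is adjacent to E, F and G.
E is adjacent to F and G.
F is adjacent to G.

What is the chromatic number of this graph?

B, C, E, F, G are mutually adjacent (a clique of size 5), so at least 5 colors are needed.
A valid assignment using 5 colors: A=4, B=1, C=2, D=2, E=3, F=4, G=5. Each edge has distinct colors on its endpoints.

5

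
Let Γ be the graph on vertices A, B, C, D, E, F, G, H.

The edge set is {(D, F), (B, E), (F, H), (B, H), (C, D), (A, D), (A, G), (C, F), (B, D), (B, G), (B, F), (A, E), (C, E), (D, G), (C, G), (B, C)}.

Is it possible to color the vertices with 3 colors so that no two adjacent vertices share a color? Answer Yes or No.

B, C, D, F are mutually adjacent (a clique of size 4), so at least 4 colors are needed.
So 3 colors are not enough.

No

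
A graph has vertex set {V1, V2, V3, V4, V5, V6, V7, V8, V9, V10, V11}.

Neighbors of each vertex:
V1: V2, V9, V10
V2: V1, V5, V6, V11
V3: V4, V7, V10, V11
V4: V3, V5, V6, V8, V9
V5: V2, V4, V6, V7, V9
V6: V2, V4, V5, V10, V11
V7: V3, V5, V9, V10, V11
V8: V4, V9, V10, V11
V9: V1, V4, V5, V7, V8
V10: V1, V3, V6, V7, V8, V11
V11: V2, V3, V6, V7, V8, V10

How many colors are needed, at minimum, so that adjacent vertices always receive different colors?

V3, V7, V10, V11 are pairwise adjacent (a clique of size 4), so at least 4 colors are needed.
4 colors suffice: V1=3, V2=1, V3=3, V4=1, V5=3, V6=4, V7=4, V8=3, V9=2, V10=1, V11=2. Each edge has distinct colors on its endpoints.

4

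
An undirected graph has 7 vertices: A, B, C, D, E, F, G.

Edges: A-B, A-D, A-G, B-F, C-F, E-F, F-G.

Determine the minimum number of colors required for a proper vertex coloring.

B and F are adjacent, so at least 2 colors are needed.
2 colors suffice: color 1 → {A, F}; color 2 → {B, C, D, E, G}. No two adjacent vertices share a color.

2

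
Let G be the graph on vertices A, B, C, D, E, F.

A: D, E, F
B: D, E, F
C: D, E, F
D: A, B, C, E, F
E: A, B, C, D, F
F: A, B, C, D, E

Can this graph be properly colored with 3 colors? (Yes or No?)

B, D, E, F are mutually adjacent (a clique of size 4), so at least 4 colors are needed.
So 3 colors are not enough.

No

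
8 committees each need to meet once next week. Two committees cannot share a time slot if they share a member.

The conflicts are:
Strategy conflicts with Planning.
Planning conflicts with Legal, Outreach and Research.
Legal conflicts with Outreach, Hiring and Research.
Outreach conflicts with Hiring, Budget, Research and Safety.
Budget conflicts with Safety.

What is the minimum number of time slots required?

Planning, Legal, Outreach, Research all conflict with each other, so at least 4 time slots are needed.
4 time slots suffice: time slot 1 → {Strategy, Outreach}; time slot 2 → {Planning, Hiring, Budget}; time slot 3 → {Legal, Safety}; time slot 4 → {Research}. No two conflicting committees share a time slot.

4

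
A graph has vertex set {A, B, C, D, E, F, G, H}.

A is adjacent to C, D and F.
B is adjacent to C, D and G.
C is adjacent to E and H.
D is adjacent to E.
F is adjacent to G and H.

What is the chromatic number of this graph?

3

The cycle B-C-A-F-G-B has odd length 5, so it cannot be 2-colored; at least 3 colors are needed.
A valid assignment using 3 colors: A=blue, B=blue, C=red, D=red, E=blue, F=red, G=green, H=blue. Every edge joins two different colors.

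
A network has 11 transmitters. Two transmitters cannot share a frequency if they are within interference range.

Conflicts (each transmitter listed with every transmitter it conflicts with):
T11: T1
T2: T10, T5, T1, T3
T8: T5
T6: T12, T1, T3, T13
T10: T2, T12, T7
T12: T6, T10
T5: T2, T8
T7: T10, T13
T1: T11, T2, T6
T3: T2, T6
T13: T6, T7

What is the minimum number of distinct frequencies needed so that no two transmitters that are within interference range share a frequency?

The cycle T10-T2-T1-T6-T12-T10 has odd length 5, so it cannot be 2-colored; at least 3 frequencies are needed.
3 frequencies suffice: frequency 1 → {T11, T2, T8, T6, T7}; frequency 2 → {T10, T5, T1, T3, T13}; frequency 3 → {T12}. No two conflicting transmitters share a frequency.

3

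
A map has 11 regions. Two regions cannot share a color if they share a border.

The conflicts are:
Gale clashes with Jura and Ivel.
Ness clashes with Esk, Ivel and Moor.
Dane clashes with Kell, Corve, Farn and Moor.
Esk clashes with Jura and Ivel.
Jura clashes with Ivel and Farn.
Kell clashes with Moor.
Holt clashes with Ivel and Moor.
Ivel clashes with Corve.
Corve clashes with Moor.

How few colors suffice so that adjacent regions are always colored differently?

Gale, Jura, Ivel are mutually in conflict, so at least 3 colors are needed.
3 colors suffice: color 1 → {Ivel, Farn, Moor}; color 2 → {Ness, Dane, Jura, Holt}; color 3 → {Gale, Esk, Kell, Corve}. No two conflicting regions share a color.

3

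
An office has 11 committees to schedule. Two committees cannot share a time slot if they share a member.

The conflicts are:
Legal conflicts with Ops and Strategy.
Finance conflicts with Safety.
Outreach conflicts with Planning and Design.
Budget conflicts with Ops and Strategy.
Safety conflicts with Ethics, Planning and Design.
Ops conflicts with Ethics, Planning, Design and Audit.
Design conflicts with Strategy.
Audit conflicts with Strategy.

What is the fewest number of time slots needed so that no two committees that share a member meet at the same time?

Safety and Ethics conflict, so at least 2 time slots are needed.
2 time slots suffice: time slot 1 → {Outreach, Safety, Ops, Strategy}; time slot 2 → {Legal, Finance, Budget, Ethics, Planning, Design, Audit}. No two conflicting committees share a time slot.

2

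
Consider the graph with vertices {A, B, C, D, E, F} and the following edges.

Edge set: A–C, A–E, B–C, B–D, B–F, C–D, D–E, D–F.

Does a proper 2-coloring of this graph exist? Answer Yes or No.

B, D, F are mutually adjacent, so at least 3 colors are needed.
So 2 colors are not enough.

No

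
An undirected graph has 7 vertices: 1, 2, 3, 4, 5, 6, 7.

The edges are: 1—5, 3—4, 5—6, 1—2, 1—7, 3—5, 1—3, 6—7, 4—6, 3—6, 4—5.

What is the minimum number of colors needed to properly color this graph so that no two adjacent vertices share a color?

4

3, 4, 5, 6 are mutually adjacent (a clique of size 4), so at least 4 colors are needed.
4 colors suffice: color red → {2, 5, 7}; color blue → {1, 6}; color green → {3}; color yellow → {4}. Every edge joins two different colors.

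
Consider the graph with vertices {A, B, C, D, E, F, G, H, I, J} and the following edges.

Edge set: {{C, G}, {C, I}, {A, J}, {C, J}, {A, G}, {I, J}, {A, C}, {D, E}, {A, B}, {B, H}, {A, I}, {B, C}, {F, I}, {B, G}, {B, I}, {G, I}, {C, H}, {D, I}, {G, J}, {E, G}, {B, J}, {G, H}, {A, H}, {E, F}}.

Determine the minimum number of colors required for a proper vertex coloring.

6

A, B, C, G, I, J form a clique, so at least 6 colors are needed.
6 colors suffice: color 1 → {E, H, I}; color 2 → {D, F, G}; color 3 → {B}; color 4 → {A}; color 5 → {C}; color 6 → {J}. Every edge joins two different colors.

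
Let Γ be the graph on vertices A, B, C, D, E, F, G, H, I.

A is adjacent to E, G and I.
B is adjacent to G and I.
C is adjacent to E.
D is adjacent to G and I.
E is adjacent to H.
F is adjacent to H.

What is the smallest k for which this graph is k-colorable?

2

A and E are adjacent, so at least 2 colors are needed.
A valid assignment using 2 colors: A=1, B=1, C=1, D=1, E=2, F=2, G=2, H=1, I=2. Each edge has distinct colors on its endpoints.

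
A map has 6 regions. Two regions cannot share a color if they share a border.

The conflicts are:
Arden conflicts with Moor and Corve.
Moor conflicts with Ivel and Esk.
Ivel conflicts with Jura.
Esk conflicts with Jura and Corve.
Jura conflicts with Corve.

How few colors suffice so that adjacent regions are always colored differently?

3

Esk, Jura, Corve all conflict with each other, so at least 3 colors are needed.
3 colors suffice: color 1 → {Moor, Corve}; color 2 → {Arden, Ivel, Esk}; color 3 → {Jura}. Each listed conflict is separated.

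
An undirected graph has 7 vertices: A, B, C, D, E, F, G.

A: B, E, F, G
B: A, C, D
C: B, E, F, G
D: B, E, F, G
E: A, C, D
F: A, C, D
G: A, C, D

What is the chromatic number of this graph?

2

D and G are adjacent, so at least 2 colors are needed.
2 colors suffice: color red → {A, C, D}; color blue → {B, E, F, G}. No two adjacent vertices share a color.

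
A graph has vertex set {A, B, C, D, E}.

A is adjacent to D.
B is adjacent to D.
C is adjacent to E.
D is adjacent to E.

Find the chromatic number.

2

C and E are adjacent, so at least 2 colors are needed.
A valid assignment using 2 colors: A=blue, B=blue, C=red, D=red, E=blue. No two adjacent vertices share a color.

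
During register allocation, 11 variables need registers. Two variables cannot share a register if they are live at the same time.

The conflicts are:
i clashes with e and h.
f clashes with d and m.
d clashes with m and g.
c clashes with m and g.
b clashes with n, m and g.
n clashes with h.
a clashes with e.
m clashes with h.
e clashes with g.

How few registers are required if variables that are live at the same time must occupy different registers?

3

f, d, m pairwise conflict, so at least 3 registers are needed.
3 registers suffice: register 1 → {i, n, a, m, g}; register 2 → {d, c, b, e, h}; register 3 → {f}. Each listed conflict is separated.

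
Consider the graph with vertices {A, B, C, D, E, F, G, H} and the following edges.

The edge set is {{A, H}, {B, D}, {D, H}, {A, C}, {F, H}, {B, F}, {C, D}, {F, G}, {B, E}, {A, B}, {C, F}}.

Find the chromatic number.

B and D are adjacent, so at least 2 colors are needed.
2 colors suffice: color 1 → {B, C, G, H}; color 2 → {A, D, E, F}. Each edge has distinct colors on its endpoints.

2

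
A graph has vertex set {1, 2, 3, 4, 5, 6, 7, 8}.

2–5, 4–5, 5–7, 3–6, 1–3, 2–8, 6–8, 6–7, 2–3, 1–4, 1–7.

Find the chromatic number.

The cycle 3-6-7-5-2-3 has odd length 5, so it cannot be 2-colored; at least 3 colors are needed.
One proper 3-coloring: 1=blue, 2=blue, 3=red, 4=red, 5=green, 6=blue, 7=red, 8=red. Every edge joins two different colors.

3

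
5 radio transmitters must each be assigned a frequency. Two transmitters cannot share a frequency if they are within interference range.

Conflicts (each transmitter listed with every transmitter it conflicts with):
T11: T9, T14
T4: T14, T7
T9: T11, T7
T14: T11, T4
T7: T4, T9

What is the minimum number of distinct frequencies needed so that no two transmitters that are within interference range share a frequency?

The cycle T7-T4-T14-T11-T9-T7 has odd length 5, so it cannot be 2-colored; at least 3 frequencies are needed.
A valid assignment using 3 frequencies: T11=3, T4=2, T9=2, T14=1, T7=1. Every pair that conflicts lands in different frequencies.

3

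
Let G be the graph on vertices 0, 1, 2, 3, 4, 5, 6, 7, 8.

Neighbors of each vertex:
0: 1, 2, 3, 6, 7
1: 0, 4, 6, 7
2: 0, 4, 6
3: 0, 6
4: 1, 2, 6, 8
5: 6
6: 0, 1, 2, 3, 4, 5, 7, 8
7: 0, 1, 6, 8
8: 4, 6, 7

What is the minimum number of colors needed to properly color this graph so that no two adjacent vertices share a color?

4

0, 1, 6, 7 form a clique, so at least 4 colors are needed.
4 colors suffice: 0=blue, 1=green, 2=green, 3=green, 4=blue, 5=blue, 6=red, 7=yellow, 8=green. Each edge has distinct colors on its endpoints.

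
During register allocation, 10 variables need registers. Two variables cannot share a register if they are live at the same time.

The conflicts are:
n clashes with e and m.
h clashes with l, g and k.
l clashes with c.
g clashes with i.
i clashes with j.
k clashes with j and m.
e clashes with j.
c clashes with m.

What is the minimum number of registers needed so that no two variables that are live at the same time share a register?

The cycle k-j-e-n-m-k has odd length 5, so it cannot be 2-colored; at least 3 registers are needed.
3 registers suffice: n=3, h=1, l=3, g=3, i=2, k=2, e=2, j=1, c=2, m=1. Every pair that conflicts lands in different registers.

3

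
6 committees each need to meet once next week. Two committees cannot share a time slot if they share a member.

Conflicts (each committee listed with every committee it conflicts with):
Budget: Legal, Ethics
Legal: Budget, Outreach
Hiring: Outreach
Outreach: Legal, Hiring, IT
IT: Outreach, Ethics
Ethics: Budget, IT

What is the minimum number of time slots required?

3

The cycle Budget-Legal-Outreach-IT-Ethics-Budget has odd length 5, so it cannot be 2-colored; at least 3 time slots are needed.
3 time slots suffice: Budget=3, Legal=2, Hiring=2, Outreach=1, IT=2, Ethics=1. No two conflicting committees share a time slot.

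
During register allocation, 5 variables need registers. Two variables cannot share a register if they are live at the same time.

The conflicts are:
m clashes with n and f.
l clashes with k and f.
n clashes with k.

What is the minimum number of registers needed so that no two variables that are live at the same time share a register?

The cycle l-f-m-n-k-l has odd length 5, so it cannot be 2-colored; at least 3 registers are needed.
3 registers suffice: register 1 → {m, k}; register 2 → {n, f}; register 3 → {l}. Each listed conflict is separated.

3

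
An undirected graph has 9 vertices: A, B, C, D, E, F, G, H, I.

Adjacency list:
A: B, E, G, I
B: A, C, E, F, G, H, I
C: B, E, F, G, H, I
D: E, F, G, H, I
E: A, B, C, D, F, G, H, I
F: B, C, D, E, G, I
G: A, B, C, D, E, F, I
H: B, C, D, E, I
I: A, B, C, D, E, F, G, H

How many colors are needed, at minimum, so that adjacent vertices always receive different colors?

6

B, C, E, F, G, I are mutually adjacent (a clique of size 6), so at least 6 colors are needed.
6 colors suffice: A=5, B=3, C=5, D=3, E=1, F=6, G=4, H=4, I=2. Every edge joins two different colors.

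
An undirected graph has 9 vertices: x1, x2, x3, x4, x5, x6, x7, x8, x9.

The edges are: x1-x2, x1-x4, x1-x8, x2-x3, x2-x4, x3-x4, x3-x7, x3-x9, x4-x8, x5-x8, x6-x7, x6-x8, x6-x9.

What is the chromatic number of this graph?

x2, x3, x4 are mutually adjacent, so at least 3 colors are needed.
3 colors suffice: color 1 → {x1, x3, x5, x6}; color 2 → {x2, x7, x8, x9}; color 3 → {x4}. Every edge joins two different colors.

3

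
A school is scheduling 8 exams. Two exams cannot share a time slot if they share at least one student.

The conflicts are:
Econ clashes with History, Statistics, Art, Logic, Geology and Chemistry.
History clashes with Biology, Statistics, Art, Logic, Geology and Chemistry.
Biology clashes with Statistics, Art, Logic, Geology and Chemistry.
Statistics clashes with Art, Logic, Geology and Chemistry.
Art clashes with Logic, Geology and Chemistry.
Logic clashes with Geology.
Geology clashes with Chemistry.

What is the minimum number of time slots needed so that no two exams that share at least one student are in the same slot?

6

Econ, History, Statistics, Art, Logic, Geology are mutually in conflict, so at least 6 time slots are needed.
6 time slots suffice: time slot 1 → {Geology}; time slot 2 → {Art}; time slot 3 → {History}; time slot 4 → {Statistics}; time slot 5 → {Logic, Chemistry}; time slot 6 → {Econ, Biology}. No two conflicting exams share a time slot.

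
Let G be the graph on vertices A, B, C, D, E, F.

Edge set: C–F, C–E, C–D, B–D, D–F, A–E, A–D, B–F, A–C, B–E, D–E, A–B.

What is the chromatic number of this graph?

A, B, D, E are pairwise adjacent (a clique of size 4), so at least 4 colors are needed.
A valid assignment using 4 colors: A=4, B=3, C=3, D=1, E=2, F=2. Each edge has distinct colors on its endpoints.

4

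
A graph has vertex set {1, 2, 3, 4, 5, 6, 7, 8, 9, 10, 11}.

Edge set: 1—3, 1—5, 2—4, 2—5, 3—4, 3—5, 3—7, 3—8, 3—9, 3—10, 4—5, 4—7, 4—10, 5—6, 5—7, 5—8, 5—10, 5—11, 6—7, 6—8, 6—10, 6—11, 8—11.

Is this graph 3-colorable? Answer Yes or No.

No

3, 4, 5, 7 form a clique, so at least 4 colors are needed.
So 3 colors are not enough.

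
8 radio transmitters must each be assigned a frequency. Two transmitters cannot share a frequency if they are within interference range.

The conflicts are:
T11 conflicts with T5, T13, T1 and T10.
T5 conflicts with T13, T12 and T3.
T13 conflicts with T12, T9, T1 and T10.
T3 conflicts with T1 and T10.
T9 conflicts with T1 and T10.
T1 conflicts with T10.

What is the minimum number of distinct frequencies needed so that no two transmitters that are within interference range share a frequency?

4

T11, T13, T1, T10 all conflict with each other, so at least 4 frequencies are needed.
Using 4 frequencies: T11=4, T5=2, T13=1, T12=3, T3=1, T9=4, T1=3, T10=2. Every pair that conflicts lands in different frequencies.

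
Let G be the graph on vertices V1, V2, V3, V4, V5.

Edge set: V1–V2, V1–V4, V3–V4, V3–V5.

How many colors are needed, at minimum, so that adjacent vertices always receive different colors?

2

V3 and V4 are adjacent, so at least 2 colors are needed.
2 colors suffice: color 1 → {V2, V4, V5}; color 2 → {V1, V3}. Each edge has distinct colors on its endpoints.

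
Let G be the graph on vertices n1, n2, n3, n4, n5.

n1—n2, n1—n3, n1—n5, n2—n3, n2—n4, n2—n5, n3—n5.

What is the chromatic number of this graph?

4

n1, n2, n3, n5 are mutually adjacent (a clique of size 4), so at least 4 colors are needed.
4 colors suffice: n1=4, n2=1, n3=3, n4=2, n5=2. No two adjacent vertices share a color.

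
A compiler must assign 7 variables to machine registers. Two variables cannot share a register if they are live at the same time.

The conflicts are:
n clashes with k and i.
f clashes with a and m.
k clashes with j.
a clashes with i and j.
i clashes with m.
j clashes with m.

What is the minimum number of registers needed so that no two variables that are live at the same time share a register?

The cycle m-i-n-k-j-m has odd length 5, so it cannot be 2-colored; at least 3 registers are needed.
A valid assignment using 3 registers: n=2, f=1, k=3, a=2, i=1, j=1, m=2. Every pair that conflicts lands in different registers.

3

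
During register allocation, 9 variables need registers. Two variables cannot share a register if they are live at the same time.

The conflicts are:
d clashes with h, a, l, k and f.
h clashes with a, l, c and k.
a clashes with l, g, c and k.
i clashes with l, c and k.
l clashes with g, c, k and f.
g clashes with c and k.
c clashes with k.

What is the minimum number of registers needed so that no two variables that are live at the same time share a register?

5

d, h, a, l, k all conflict with each other, so at least 5 registers are needed.
Using 5 registers: d=3, h=5, a=4, i=4, l=1, g=5, c=3, k=2, f=2. Every pair that conflicts lands in different registers.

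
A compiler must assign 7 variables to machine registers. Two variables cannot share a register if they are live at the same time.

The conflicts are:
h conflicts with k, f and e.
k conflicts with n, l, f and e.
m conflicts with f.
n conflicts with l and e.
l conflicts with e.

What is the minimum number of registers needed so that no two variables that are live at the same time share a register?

k, n, l, e are mutually in conflict, so at least 4 registers are needed.
4 registers suffice: register 1 → {k, m}; register 2 → {f, e}; register 3 → {h, l}; register 4 → {n}. No two conflicting variables share a register.

4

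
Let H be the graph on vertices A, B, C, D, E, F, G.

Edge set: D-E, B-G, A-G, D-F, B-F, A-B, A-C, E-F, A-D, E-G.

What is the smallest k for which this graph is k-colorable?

A, B, G are mutually adjacent, so at least 3 colors are needed.
3 colors suffice: A=1, B=3, C=2, D=2, E=3, F=1, G=2. Every edge joins two different colors.

3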